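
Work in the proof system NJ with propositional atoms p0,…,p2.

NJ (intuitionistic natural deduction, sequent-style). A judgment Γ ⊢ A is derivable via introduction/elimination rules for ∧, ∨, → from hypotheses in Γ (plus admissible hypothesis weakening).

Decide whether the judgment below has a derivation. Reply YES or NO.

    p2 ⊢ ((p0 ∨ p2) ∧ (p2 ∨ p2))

Derivation trace:
[∧I] p2 ⊢ ((p0 ∨ p2) ∧ (p2 ∨ p2))
  [∨I₂] p2 ⊢ (p0 ∨ p2)
    [Ax] p2 ⊢ p2
  [∨I₁] p2 ⊢ (p2 ∨ p2)
    [Ax] p2 ⊢ p2

Result: YES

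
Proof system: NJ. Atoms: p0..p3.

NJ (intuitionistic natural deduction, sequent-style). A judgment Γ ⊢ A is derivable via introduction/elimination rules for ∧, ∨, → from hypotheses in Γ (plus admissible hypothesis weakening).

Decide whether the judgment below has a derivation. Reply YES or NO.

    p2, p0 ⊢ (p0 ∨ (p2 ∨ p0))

Derivation trace:
[∨I₂] p2, p0 ⊢ (p0 ∨ (p2 ∨ p0))
  [∨I₁] p2, p0 ⊢ (p2 ∨ p0)
    [Wk] p2, p0 ⊢ p2
      [Ax] p2 ⊢ p2

Result: YES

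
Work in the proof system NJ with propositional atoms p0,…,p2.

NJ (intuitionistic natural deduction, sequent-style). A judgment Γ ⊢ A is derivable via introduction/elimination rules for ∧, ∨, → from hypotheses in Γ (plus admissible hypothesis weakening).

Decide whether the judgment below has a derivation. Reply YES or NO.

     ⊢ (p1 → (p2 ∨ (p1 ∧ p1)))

Derivation trace:
[→I]  ⊢ (p1 → (p2 ∨ (p1 ∧ p1)))
  [∨I₂] p1 ⊢ (p2 ∨ (p1 ∧ p1))
    [∧I] p1 ⊢ (p1 ∧ p1)
      [Ax] p1 ⊢ p1
      [Ax] p1 ⊢ p1

Result: YES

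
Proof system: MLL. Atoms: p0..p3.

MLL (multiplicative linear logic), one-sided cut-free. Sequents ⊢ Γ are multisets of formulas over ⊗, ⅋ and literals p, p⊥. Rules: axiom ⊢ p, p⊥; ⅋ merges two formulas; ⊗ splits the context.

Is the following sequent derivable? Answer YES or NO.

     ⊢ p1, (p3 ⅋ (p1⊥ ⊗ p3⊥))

Derivation (root first):
[⅋]  ⊢ p1, (p3 ⅋ (p1⊥ ⊗ p3⊥))
  [⊗]  ⊢ p1, p3, (p1⊥ ⊗ p3⊥)
    [Ax]  ⊢ p1, p1⊥
    [Ax]  ⊢ p3, p3⊥

Result: YES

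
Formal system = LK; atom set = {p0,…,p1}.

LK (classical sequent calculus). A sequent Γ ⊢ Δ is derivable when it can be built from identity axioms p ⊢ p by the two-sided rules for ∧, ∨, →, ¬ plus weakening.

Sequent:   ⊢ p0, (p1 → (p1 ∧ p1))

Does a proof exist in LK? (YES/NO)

Proof tree:
[→R]  ⊢ p0, (p1 → (p1 ∧ p1))
  [WR] p1 ⊢ (p1 ∧ p1), p0
    [∧R] p1 ⊢ (p1 ∧ p1)
      [Ax] p1 ⊢ p1
      [Ax] p1 ⊢ p1

Result: YES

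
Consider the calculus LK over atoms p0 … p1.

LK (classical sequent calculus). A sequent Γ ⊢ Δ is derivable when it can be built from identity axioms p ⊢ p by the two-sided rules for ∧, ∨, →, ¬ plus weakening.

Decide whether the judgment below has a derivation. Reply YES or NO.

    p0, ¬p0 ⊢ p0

Derivation trace:
[¬L] p0, ¬p0 ⊢ p0
  [WR] p0 ⊢ p0, p0
    [Ax] p0 ⊢ p0

Result: YES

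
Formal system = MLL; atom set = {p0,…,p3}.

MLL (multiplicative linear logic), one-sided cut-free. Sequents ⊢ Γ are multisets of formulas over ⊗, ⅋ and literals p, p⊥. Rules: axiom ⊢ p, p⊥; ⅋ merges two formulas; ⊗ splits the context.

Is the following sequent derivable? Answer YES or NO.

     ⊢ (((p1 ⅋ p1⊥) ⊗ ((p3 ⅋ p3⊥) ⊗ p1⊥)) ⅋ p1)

Proof tree:
[⅋]  ⊢ (((p1 ⅋ p1⊥) ⊗ ((p3 ⅋ p3⊥) ⊗ p1⊥)) ⅋ p1)
  [⊗]  ⊢ p1, ((p1 ⅋ p1⊥) ⊗ ((p3 ⅋ p3⊥) ⊗ p1⊥))
    [⅋]  ⊢ (p1 ⅋ p1⊥)
      [Ax]  ⊢ p1, p1⊥
    [⊗]  ⊢ p1, ((p3 ⅋ p3⊥) ⊗ p1⊥)
      [⅋]  ⊢ (p3 ⅋ p3⊥)
        [Ax]  ⊢ p3, p3⊥
      [Ax]  ⊢ p1, p1⊥

Result: YES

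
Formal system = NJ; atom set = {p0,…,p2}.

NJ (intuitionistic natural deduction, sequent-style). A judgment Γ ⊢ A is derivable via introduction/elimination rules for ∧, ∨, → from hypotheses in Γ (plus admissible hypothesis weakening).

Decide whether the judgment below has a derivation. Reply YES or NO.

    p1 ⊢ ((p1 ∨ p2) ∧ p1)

Derivation trace:
[∧I] p1 ⊢ ((p1 ∨ p2) ∧ p1)
  [∨I₁] p1 ⊢ (p1 ∨ p2)
    [Ax] p1 ⊢ p1
  [Ax] p1 ⊢ p1

Result: YES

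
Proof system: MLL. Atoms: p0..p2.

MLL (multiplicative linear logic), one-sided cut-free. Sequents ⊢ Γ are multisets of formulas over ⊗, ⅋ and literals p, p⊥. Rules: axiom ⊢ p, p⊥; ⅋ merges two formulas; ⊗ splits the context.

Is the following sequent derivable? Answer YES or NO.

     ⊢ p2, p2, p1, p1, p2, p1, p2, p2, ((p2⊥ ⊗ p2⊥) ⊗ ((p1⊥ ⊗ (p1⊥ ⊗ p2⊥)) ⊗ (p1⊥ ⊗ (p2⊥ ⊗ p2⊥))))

Derivation trace:
[⊗]  ⊢ p2, p2, p1, p1, p2, p1, p2, p2, ((p2⊥ ⊗ p2⊥) ⊗ ((p1⊥ ⊗ (p1⊥ ⊗ p2⊥)) ⊗ (p1⊥ ⊗ (p2⊥ ⊗ p2⊥))))
  [⊗]  ⊢ p2, p2, (p2⊥ ⊗ p2⊥)
    [Ax]  ⊢ p2, p2⊥
    [Ax]  ⊢ p2, p2⊥
  [⊗]  ⊢ p1, p1, p2, p1, p2, p2, ((p1⊥ ⊗ (p1⊥ ⊗ p2⊥)) ⊗ (p1⊥ ⊗ (p2⊥ ⊗ p2⊥)))
    [⊗]  ⊢ p1, p1, p2, (p1⊥ ⊗ (p1⊥ ⊗ p2⊥))
      [Ax]  ⊢ p1, p1⊥
      [⊗]  ⊢ p1, p2, (p1⊥ ⊗ p2⊥)
        [Ax]  ⊢ p1, p1⊥
        [Ax]  ⊢ p2, p2⊥
    [⊗]  ⊢ p1, p2, p2, (p1⊥ ⊗ (p2⊥ ⊗ p2⊥))
      [Ax]  ⊢ p1, p1⊥
      [⊗]  ⊢ p2, p2, (p2⊥ ⊗ p2⊥)
        [Ax]  ⊢ p2, p2⊥
        [Ax]  ⊢ p2, p2⊥

Result: YES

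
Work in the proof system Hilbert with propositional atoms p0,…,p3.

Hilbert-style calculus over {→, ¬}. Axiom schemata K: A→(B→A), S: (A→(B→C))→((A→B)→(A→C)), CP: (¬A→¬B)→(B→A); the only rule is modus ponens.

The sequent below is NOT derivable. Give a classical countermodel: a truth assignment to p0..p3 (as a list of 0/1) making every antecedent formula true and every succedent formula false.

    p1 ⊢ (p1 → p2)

Enumerate valuations to refute Γ ⊢ Δ:
  v=0000: Γ:[p1=F] Δ:[(p1 → p2)=T] refutes=False
  v=0001: Γ:[p1=F] Δ:[(p1 → p2)=T] refutes=False
  v=0010: Γ:[p1=F] Δ:[(p1 → p2)=T] refutes=False
  v=0011: Γ:[p1=F] Δ:[(p1 → p2)=T] refutes=False
  v=0100: Γ:[p1=T] Δ:[(p1 → p2)=F] refutes=True  ← countermodel

Result: [0, 1, 0, 0]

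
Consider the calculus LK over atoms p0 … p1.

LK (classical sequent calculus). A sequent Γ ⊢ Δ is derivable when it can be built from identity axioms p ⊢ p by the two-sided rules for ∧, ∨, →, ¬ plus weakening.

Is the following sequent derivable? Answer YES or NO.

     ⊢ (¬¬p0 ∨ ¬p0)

Derivation trace:
[∨R]  ⊢ (¬¬p0 ∨ ¬p0)
  [¬R]  ⊢ ¬¬p0, ¬p0
    [¬R] p0 ⊢ ¬¬p0
      [¬L] p0, ¬p0 ⊢ 
        [Ax] p0 ⊢ p0

Result: YES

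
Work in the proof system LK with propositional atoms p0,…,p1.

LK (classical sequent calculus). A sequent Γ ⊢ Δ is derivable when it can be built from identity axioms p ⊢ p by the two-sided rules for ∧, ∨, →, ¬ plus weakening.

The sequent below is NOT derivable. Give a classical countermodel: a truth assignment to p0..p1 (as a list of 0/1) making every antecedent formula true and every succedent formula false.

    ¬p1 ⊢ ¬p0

Truth-table refutation:
  v=00: Γ:[¬p1=T] Δ:[¬p0=T] refutes=False
  v=01: Γ:[¬p1=F] Δ:[¬p0=T] refutes=False
  v=10: Γ:[¬p1=T] Δ:[¬p0=F] refutes=True  ← countermodel

Result: [1, 0]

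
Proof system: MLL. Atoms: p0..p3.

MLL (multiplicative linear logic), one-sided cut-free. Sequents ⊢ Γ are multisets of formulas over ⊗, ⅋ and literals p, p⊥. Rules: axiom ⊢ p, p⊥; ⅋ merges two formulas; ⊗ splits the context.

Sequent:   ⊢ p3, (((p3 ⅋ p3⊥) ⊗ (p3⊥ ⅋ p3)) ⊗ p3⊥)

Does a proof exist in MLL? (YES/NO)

Proof tree:
[⊗]  ⊢ p3, (((p3 ⅋ p3⊥) ⊗ (p3⊥ ⅋ p3)) ⊗ p3⊥)
  [⊗]  ⊢ ((p3 ⅋ p3⊥) ⊗ (p3⊥ ⅋ p3))
    [⅋]  ⊢ (p3 ⅋ p3⊥)
      [Ax]  ⊢ p3, p3⊥
    [⅋]  ⊢ (p3⊥ ⅋ p3)
      [Ax]  ⊢ p3, p3⊥
  [Ax]  ⊢ p3, p3⊥

Result: YES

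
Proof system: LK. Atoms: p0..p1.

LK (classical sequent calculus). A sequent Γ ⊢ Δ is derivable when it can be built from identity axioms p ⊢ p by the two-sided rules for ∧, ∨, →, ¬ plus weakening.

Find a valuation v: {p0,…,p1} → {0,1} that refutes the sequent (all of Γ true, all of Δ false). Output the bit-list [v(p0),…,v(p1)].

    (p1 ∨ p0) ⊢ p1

Search for a countermodel by truth-table:
  v=00: Γ:[(p1 ∨ p0)=F] Δ:[p1=F] refutes=False
  v=01: Γ:[(p1 ∨ p0)=T] Δ:[p1=T] refutes=False
  v=10: Γ:[(p1 ∨ p0)=T] Δ:[p1=F] refutes=True  ← countermodel

Result: [1, 0]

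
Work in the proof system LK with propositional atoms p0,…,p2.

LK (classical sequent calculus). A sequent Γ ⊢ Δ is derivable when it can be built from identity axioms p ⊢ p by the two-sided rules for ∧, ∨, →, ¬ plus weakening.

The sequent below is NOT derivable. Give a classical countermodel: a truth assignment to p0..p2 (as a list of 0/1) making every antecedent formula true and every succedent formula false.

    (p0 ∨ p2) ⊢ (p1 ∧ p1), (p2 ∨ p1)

Search for a countermodel by truth-table:
  v=000: Γ:[(p0 ∨ p2)=F] Δ:[(p1 ∧ p1)=F, (p2 ∨ p1)=F] refutes=False
  v=001: Γ:[(p0 ∨ p2)=T] Δ:[(p1 ∧ p1)=F, (p2 ∨ p1)=T] refutes=False
  v=010: Γ:[(p0 ∨ p2)=F] Δ:[(p1 ∧ p1)=T, (p2 ∨ p1)=T] refutes=False
  v=011: Γ:[(p0 ∨ p2)=T] Δ:[(p1 ∧ p1)=T, (p2 ∨ p1)=T] refutes=False
  v=100: Γ:[(p0 ∨ p2)=T] Δ:[(p1 ∧ p1)=F, (p2 ∨ p1)=F] refutes=True  ← countermodel

Result: [1, 0, 0]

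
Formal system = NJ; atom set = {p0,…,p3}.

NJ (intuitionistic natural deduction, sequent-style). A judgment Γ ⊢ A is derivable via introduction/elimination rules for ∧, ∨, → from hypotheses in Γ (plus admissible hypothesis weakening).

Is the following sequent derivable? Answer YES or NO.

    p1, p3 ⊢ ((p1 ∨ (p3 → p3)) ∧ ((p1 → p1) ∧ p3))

Derivation (root first):
[∧I] p1, p3 ⊢ ((p1 ∨ (p3 → p3)) ∧ ((p1 → p1) ∧ p3))
  [∨I₂] p1 ⊢ (p1 ∨ (p3 → p3))
    [→I] p1 ⊢ (p3 → p3)
      [Wk] p3, p1 ⊢ p3
        [Ax] p3 ⊢ p3
  [∧I] p3 ⊢ ((p1 → p1) ∧ p3)
    [→I]  ⊢ (p1 → p1)
      [Ax] p1 ⊢ p1
    [Ax] p3 ⊢ p3

Result: YES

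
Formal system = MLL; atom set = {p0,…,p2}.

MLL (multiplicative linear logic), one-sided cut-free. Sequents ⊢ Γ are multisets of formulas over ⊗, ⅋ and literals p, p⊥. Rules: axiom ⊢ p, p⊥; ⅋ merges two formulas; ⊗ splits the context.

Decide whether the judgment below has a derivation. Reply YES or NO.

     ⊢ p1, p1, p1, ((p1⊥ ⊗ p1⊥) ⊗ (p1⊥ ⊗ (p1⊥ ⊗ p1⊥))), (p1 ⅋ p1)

Proof tree:
[⅋]  ⊢ p1, p1, p1, ((p1⊥ ⊗ p1⊥) ⊗ (p1⊥ ⊗ (p1⊥ ⊗ p1⊥))), (p1 ⅋ p1)
  [⊗]  ⊢ p1, p1, p1, p1, p1, ((p1⊥ ⊗ p1⊥) ⊗ (p1⊥ ⊗ (p1⊥ ⊗ p1⊥)))
    [⊗]  ⊢ p1, p1, (p1⊥ ⊗ p1⊥)
      [Ax]  ⊢ p1, p1⊥
      [Ax]  ⊢ p1, p1⊥
    [⊗]  ⊢ p1, p1, p1, (p1⊥ ⊗ (p1⊥ ⊗ p1⊥))
      [Ax]  ⊢ p1, p1⊥
      [⊗]  ⊢ p1, p1, (p1⊥ ⊗ p1⊥)
        [Ax]  ⊢ p1, p1⊥
        [Ax]  ⊢ p1, p1⊥

Result: YES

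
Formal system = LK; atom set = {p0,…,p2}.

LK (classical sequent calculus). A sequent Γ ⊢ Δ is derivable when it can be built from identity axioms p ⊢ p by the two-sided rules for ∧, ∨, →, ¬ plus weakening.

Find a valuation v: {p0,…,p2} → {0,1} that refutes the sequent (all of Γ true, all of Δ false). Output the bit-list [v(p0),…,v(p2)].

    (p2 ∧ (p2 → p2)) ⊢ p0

Enumerate valuations to refute Γ ⊢ Δ:
  v=000: Γ:[(p2 ∧ (p2 → p2))=F] Δ:[p0=F] refutes=False
  v=001: Γ:[(p2 ∧ (p2 → p2))=T] Δ:[p0=F] refutes=True  ← countermodel

Result: [0, 0, 1]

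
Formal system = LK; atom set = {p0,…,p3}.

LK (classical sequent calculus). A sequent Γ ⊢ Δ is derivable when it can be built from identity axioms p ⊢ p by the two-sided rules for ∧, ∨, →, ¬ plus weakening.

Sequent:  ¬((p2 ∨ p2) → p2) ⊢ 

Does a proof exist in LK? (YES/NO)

Derivation (root first):
[¬L] ¬((p2 ∨ p2) → p2) ⊢ 
  [→R]  ⊢ ((p2 ∨ p2) → p2)
    [∨L] (p2 ∨ p2) ⊢ p2
      [Ax] p2 ⊢ p2
      [Ax] p2 ⊢ p2

Result: YES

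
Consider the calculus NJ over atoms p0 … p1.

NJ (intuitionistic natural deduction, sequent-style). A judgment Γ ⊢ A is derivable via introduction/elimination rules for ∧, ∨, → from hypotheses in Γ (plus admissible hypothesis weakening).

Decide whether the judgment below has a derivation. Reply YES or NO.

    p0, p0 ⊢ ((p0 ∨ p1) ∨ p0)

Derivation trace:
[Wk] p0, p0 ⊢ ((p0 ∨ p1) ∨ p0)
  [∨I₁] p0 ⊢ ((p0 ∨ p1) ∨ p0)
    [∨I₁] p0 ⊢ (p0 ∨ p1)
      [Ax] p0 ⊢ p0

Result: YES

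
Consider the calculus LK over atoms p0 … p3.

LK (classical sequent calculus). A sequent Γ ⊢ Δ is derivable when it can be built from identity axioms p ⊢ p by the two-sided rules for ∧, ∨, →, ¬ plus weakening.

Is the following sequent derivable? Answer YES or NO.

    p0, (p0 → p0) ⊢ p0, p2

Derivation (root first):
[WR] p0, (p0 → p0) ⊢ p0, p2
  [→L] p0, (p0 → p0) ⊢ p0
    [Ax] p0 ⊢ p0
    [Ax] p0 ⊢ p0

Result: YES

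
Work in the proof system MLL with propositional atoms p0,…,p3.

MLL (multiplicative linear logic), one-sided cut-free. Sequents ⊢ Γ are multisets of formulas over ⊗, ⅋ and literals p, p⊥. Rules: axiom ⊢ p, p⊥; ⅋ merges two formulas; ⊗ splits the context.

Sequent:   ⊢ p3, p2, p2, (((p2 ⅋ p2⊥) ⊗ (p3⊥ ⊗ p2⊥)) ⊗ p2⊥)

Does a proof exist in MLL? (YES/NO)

Derivation trace:
[⊗]  ⊢ p3, p2, p2, (((p2 ⅋ p2⊥) ⊗ (p3⊥ ⊗ p2⊥)) ⊗ p2⊥)
  [⊗]  ⊢ p3, p2, ((p2 ⅋ p2⊥) ⊗ (p3⊥ ⊗ p2⊥))
    [⅋]  ⊢ (p2 ⅋ p2⊥)
      [Ax]  ⊢ p2, p2⊥
    [⊗]  ⊢ p3, p2, (p3⊥ ⊗ p2⊥)
      [Ax]  ⊢ p3, p3⊥
      [Ax]  ⊢ p2, p2⊥
  [Ax]  ⊢ p2, p2⊥

Result: YES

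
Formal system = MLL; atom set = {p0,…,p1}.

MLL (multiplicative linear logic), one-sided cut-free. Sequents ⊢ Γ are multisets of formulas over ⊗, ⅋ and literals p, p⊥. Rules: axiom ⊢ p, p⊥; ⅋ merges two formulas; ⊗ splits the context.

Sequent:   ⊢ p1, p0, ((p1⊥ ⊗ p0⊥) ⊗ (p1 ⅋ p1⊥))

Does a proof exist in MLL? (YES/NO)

Derivation trace:
[⊗]  ⊢ p1, p0, ((p1⊥ ⊗ p0⊥) ⊗ (p1 ⅋ p1⊥))
  [⊗]  ⊢ p1, p0, (p1⊥ ⊗ p0⊥)
    [Ax]  ⊢ p1, p1⊥
    [Ax]  ⊢ p0, p0⊥
  [⅋]  ⊢ (p1 ⅋ p1⊥)
    [Ax]  ⊢ p1, p1⊥

Result: YES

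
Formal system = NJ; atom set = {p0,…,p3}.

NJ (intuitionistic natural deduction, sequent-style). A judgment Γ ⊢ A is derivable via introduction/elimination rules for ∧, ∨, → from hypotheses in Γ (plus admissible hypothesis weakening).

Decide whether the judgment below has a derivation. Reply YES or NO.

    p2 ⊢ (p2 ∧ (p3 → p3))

Derivation (root first):
[∧I] p2 ⊢ (p2 ∧ (p3 → p3))
  [Ax] p2 ⊢ p2
  [→I]  ⊢ (p3 → p3)
    [Ax] p3 ⊢ p3

Result: YES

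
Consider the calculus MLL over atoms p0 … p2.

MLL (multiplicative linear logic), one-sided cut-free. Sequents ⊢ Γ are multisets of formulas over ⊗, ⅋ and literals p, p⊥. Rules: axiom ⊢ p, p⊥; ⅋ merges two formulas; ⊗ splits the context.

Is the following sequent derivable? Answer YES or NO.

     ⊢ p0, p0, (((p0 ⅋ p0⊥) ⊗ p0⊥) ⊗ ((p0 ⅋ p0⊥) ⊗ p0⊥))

Derivation (root first):
[⊗]  ⊢ p0, p0, (((p0 ⅋ p0⊥) ⊗ p0⊥) ⊗ ((p0 ⅋ p0⊥) ⊗ p0⊥))
  [⊗]  ⊢ p0, ((p0 ⅋ p0⊥) ⊗ p0⊥)
    [⅋]  ⊢ (p0 ⅋ p0⊥)
      [Ax]  ⊢ p0, p0⊥
    [Ax]  ⊢ p0, p0⊥
  [⊗]  ⊢ p0, ((p0 ⅋ p0⊥) ⊗ p0⊥)
    [⅋]  ⊢ (p0 ⅋ p0⊥)
      [Ax]  ⊢ p0, p0⊥
    [Ax]  ⊢ p0, p0⊥

Result: YES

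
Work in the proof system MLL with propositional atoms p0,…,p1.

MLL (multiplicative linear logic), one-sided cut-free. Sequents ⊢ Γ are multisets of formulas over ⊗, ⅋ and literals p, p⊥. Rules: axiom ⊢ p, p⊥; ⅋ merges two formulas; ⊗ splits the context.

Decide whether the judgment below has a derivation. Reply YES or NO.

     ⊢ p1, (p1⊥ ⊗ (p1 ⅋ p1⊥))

Derivation (root first):
[⊗]  ⊢ p1, (p1⊥ ⊗ (p1 ⅋ p1⊥))
  [Ax]  ⊢ p1, p1⊥
  [⅋]  ⊢ (p1 ⅋ p1⊥)
    [Ax]  ⊢ p1, p1⊥

Result: YES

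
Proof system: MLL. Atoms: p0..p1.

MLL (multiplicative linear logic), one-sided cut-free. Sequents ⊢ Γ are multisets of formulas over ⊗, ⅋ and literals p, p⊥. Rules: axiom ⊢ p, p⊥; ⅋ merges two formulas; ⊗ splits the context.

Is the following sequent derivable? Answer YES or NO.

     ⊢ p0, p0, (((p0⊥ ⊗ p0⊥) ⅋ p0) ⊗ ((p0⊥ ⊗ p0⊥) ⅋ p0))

Proof tree:
[⊗]  ⊢ p0, p0, (((p0⊥ ⊗ p0⊥) ⅋ p0) ⊗ ((p0⊥ ⊗ p0⊥) ⅋ p0))
  [⅋]  ⊢ p0, ((p0⊥ ⊗ p0⊥) ⅋ p0)
    [⊗]  ⊢ p0, p0, (p0⊥ ⊗ p0⊥)
      [Ax]  ⊢ p0, p0⊥
      [Ax]  ⊢ p0, p0⊥
  [⅋]  ⊢ p0, ((p0⊥ ⊗ p0⊥) ⅋ p0)
    [⊗]  ⊢ p0, p0, (p0⊥ ⊗ p0⊥)
      [Ax]  ⊢ p0, p0⊥
      [Ax]  ⊢ p0, p0⊥

Result: YES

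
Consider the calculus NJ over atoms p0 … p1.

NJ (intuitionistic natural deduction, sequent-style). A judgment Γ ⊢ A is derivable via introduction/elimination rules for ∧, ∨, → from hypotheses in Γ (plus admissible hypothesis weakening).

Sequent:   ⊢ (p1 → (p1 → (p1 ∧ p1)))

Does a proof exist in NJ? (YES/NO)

Derivation trace:
[→I]  ⊢ (p1 → (p1 → (p1 ∧ p1)))
  [Wk] p1 ⊢ (p1 → (p1 ∧ p1))
    [→I]  ⊢ (p1 → (p1 ∧ p1))
      [∧I] p1 ⊢ (p1 ∧ p1)
        [Ax] p1 ⊢ p1
        [Ax] p1 ⊢ p1

Result: YES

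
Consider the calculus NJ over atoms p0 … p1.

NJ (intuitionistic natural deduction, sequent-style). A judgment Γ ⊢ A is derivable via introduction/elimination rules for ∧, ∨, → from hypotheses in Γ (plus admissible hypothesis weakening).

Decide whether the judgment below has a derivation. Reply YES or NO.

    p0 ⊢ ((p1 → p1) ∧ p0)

Proof tree:
[∧I] p0 ⊢ ((p1 → p1) ∧ p0)
  [→I]  ⊢ (p1 → p1)
    [Ax] p1 ⊢ p1
  [Ax] p0 ⊢ p0

Result: YES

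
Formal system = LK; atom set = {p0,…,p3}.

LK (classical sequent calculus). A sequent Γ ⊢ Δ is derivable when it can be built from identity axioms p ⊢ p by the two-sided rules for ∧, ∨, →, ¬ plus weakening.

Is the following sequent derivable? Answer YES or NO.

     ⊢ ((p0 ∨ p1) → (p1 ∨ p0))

Derivation trace:
[→R]  ⊢ ((p0 ∨ p1) → (p1 ∨ p0))
  [∨R] (p0 ∨ p1) ⊢ (p1 ∨ p0)
    [∨L] (p0 ∨ p1) ⊢ p1, p0
      [Ax] p0 ⊢ p0
      [Ax] p1 ⊢ p1

Result: YES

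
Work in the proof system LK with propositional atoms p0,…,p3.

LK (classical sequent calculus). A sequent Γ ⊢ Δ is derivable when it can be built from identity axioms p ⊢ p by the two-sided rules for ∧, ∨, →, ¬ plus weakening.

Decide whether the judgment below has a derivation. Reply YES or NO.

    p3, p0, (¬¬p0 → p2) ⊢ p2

Derivation trace:
[→L] p3, p0, (¬¬p0 → p2) ⊢ p2
  [WL] p0, p3 ⊢ ¬¬p0
    [¬R] p0 ⊢ ¬¬p0
      [¬L] p0, ¬p0 ⊢ 
        [Ax] p0 ⊢ p0
  [Ax] p2 ⊢ p2

Result: YES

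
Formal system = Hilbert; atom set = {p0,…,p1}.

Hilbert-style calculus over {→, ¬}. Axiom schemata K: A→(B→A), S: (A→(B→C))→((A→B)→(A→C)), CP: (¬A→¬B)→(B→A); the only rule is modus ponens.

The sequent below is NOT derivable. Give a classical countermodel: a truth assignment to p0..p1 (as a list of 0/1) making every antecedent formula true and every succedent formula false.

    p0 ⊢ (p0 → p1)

Enumerate valuations to refute Γ ⊢ Δ:
  v=00: Γ:[p0=F] Δ:[(p0 → p1)=T] refutes=False
  v=01: Γ:[p0=F] Δ:[(p0 → p1)=T] refutes=False
  v=10: Γ:[p0=T] Δ:[(p0 → p1)=F] refutes=True  ← countermodel

Result: [1, 0]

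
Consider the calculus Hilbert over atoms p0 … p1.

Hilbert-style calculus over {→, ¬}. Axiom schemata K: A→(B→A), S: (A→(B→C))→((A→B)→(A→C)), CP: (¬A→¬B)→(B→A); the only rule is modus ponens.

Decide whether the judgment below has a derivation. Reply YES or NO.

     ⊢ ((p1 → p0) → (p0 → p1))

Search for a countermodel by truth-table:
  v=00: Γ:[] Δ:[((p1 → p0) → (p0 → p1))=T] refutes=False
  v=01: Γ:[] Δ:[((p1 → p0) → (p0 → p1))=T] refutes=False
  v=10: Γ:[] Δ:[((p1 → p0) → (p0 → p1))=F] refutes=True  ← countermodel

Result: NO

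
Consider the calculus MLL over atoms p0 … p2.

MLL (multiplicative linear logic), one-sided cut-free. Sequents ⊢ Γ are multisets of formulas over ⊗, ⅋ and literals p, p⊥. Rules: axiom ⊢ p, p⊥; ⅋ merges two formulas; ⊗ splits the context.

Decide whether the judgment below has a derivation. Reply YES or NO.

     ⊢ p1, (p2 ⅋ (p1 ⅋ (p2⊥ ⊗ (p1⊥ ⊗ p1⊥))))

Derivation trace:
[⅋]  ⊢ p1, (p2 ⅋ (p1 ⅋ (p2⊥ ⊗ (p1⊥ ⊗ p1⊥))))
  [⅋]  ⊢ p2, p1, (p1 ⅋ (p2⊥ ⊗ (p1⊥ ⊗ p1⊥)))
    [⊗]  ⊢ p2, p1, p1, (p2⊥ ⊗ (p1⊥ ⊗ p1⊥))
      [Ax]  ⊢ p2, p2⊥
      [⊗]  ⊢ p1, p1, (p1⊥ ⊗ p1⊥)
        [Ax]  ⊢ p1, p1⊥
        [Ax]  ⊢ p1, p1⊥

Result: YES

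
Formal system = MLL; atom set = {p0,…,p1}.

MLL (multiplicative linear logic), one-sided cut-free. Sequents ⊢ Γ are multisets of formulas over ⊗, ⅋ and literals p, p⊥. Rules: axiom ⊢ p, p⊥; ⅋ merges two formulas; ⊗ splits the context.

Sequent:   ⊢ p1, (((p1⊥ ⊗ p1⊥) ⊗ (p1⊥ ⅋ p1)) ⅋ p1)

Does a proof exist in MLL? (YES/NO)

Derivation (root first):
[⅋]  ⊢ p1, (((p1⊥ ⊗ p1⊥) ⊗ (p1⊥ ⅋ p1)) ⅋ p1)
  [⊗]  ⊢ p1, p1, ((p1⊥ ⊗ p1⊥) ⊗ (p1⊥ ⅋ p1))
    [⊗]  ⊢ p1, p1, (p1⊥ ⊗ p1⊥)
      [Ax]  ⊢ p1, p1⊥
      [Ax]  ⊢ p1, p1⊥
    [⅋]  ⊢ (p1⊥ ⅋ p1)
      [Ax]  ⊢ p1, p1⊥

Result: YES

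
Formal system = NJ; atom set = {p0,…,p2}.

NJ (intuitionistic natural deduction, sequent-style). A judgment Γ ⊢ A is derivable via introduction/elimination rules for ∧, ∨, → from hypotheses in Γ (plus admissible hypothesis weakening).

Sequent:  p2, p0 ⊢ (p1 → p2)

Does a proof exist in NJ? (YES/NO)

Proof tree:
[→I] p2, p0 ⊢ (p1 → p2)
  [Wk] p2, p0, p1 ⊢ p2
    [Wk] p2, p0 ⊢ p2
      [Ax] p2 ⊢ p2

Result: YES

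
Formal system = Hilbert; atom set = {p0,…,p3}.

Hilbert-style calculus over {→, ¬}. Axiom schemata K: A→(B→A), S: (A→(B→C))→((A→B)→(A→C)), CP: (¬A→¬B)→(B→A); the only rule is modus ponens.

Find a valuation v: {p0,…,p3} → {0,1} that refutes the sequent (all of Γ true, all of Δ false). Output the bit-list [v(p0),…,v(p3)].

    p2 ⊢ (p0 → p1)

Truth-table refutation:
  v=0000: Γ:[p2=F] Δ:[(p0 → p1)=T] refutes=False
  v=0001: Γ:[p2=F] Δ:[(p0 → p1)=T] refutes=False
  v=0010: Γ:[p2=T] Δ:[(p0 → p1)=T] refutes=False
  v=0011: Γ:[p2=T] Δ:[(p0 → p1)=T] refutes=False
  v=0100: Γ:[p2=F] Δ:[(p0 → p1)=T] refutes=False
  v=0101: Γ:[p2=F] Δ:[(p0 → p1)=T] refutes=False
  v=0110: Γ:[p2=T] Δ:[(p0 → p1)=T] refutes=False
  v=0111: Γ:[p2=T] Δ:[(p0 → p1)=T] refutes=False
  v=1000: Γ:[p2=F] Δ:[(p0 → p1)=F] refutes=False
  v=1001: Γ:[p2=F] Δ:[(p0 → p1)=F] refutes=False
  v=1010: Γ:[p2=T] Δ:[(p0 → p1)=F] refutes=True  ← countermodel

Result: [1, 0, 1, 0]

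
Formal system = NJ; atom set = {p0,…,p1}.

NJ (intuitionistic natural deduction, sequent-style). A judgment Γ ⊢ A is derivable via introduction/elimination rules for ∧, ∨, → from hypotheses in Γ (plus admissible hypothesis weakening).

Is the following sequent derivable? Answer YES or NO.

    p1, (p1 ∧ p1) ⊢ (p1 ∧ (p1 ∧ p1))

Derivation (root first):
[∧I] p1, (p1 ∧ p1) ⊢ (p1 ∧ (p1 ∧ p1))
  [Ax] p1 ⊢ p1
  [∧I] p1, (p1 ∧ p1) ⊢ (p1 ∧ p1)
    [Wk] p1, (p1 ∧ p1) ⊢ p1
      [Ax] p1 ⊢ p1
    [Ax] p1 ⊢ p1

Result: YES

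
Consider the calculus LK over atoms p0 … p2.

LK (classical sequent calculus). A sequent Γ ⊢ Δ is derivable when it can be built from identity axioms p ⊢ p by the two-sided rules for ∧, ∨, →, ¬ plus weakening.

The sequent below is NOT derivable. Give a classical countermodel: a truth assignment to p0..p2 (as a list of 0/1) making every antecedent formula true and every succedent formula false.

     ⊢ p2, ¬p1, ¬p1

Search for a countermodel by truth-table:
  v=000: Γ:[] Δ:[p2=F, ¬p1=T, ¬p1=T] refutes=False
  v=001: Γ:[] Δ:[p2=T, ¬p1=T, ¬p1=T] refutes=False
  v=010: Γ:[] Δ:[p2=F, ¬p1=F, ¬p1=F] refutes=True  ← countermodel

Result: [0, 1, 0]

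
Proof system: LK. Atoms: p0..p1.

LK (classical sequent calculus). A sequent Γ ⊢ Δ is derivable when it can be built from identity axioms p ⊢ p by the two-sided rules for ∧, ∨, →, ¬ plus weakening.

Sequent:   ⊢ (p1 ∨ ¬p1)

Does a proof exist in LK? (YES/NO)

Derivation (root first):
[∨R]  ⊢ (p1 ∨ ¬p1)
  [¬R]  ⊢ p1, ¬p1
    [Ax] p1 ⊢ p1

Result: YES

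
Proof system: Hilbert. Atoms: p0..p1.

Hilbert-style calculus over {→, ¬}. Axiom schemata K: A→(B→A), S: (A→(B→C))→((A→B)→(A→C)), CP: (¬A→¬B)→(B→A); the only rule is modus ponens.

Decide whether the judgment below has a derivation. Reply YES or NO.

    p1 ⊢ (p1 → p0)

Truth-table refutation:
  v=00: Γ:[p1=F] Δ:[(p1 → p0)=T] refutes=False
  v=01: Γ:[p1=T] Δ:[(p1 → p0)=F] refutes=True  ← countermodel

Result: NO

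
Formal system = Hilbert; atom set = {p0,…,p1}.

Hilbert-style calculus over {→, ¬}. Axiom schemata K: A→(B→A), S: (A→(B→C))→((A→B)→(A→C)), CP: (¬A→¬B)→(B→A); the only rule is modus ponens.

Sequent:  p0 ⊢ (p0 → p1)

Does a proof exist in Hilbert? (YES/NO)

Search for a countermodel by truth-table:
  v=00: Γ:[p0=F] Δ:[(p0 → p1)=T] refutes=False
  v=01: Γ:[p0=F] Δ:[(p0 → p1)=T] refutes=False
  v=10: Γ:[p0=T] Δ:[(p0 → p1)=F] refutes=True  ← countermodel

Result: NO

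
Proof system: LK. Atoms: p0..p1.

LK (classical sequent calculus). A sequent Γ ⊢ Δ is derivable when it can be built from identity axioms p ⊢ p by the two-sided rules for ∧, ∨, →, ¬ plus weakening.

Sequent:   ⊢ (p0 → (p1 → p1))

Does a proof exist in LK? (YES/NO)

Proof tree:
[→R]  ⊢ (p0 → (p1 → p1))
  [WL] p0 ⊢ (p1 → p1)
    [→R]  ⊢ (p1 → p1)
      [Ax] p1 ⊢ p1

Result: YES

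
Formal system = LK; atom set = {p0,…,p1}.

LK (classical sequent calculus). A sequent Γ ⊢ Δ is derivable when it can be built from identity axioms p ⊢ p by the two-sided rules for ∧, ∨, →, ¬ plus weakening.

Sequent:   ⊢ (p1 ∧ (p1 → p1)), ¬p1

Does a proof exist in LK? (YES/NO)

Proof tree:
[¬R]  ⊢ (p1 ∧ (p1 → p1)), ¬p1
  [∧R] p1 ⊢ (p1 ∧ (p1 → p1))
    [Ax] p1 ⊢ p1
    [→R]  ⊢ (p1 → p1)
      [Ax] p1 ⊢ p1

Result: YES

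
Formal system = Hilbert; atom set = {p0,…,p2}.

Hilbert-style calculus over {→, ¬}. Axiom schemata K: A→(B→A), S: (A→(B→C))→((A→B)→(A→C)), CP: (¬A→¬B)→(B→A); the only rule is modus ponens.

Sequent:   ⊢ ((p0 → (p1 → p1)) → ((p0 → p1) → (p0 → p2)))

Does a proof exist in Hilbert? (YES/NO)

Enumerate valuations to refute Γ ⊢ Δ:
  v=000: Γ:[] Δ:[((p0 → (p1 → p1)) → ((p0 → p1) → (p0 → p2)))=T] refutes=False
  v=001: Γ:[] Δ:[((p0 → (p1 → p1)) → ((p0 → p1) → (p0 → p2)))=T] refutes=False
  v=010: Γ:[] Δ:[((p0 → (p1 → p1)) → ((p0 → p1) → (p0 → p2)))=T] refutes=False
  v=011: Γ:[] Δ:[((p0 → (p1 → p1)) → ((p0 → p1) → (p0 → p2)))=T] refutes=False
  v=100: Γ:[] Δ:[((p0 → (p1 → p1)) → ((p0 → p1) → (p0 → p2)))=T] refutes=False
  v=101: Γ:[] Δ:[((p0 → (p1 → p1)) → ((p0 → p1) → (p0 → p2)))=T] refutes=False
  v=110: Γ:[] Δ:[((p0 → (p1 → p1)) → ((p0 → p1) → (p0 → p2)))=F] refutes=True  ← countermodel

Result: NO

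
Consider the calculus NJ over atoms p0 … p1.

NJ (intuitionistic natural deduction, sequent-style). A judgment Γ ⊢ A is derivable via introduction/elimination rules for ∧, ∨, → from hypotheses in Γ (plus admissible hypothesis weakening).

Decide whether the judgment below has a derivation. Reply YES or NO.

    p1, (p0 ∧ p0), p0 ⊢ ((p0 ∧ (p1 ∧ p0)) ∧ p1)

Derivation (root first):
[∧I] p1, (p0 ∧ p0), p0 ⊢ ((p0 ∧ (p1 ∧ p0)) ∧ p1)
  [∧I] p1, p0 ⊢ (p0 ∧ (p1 ∧ p0))
    [Ax] p0 ⊢ p0
    [∧I] p1, p0 ⊢ (p1 ∧ p0)
      [Ax] p1 ⊢ p1
      [Ax] p0 ⊢ p0
  [Wk] p1, (p0 ∧ p0) ⊢ p1
    [Ax] p1 ⊢ p1

Result: YES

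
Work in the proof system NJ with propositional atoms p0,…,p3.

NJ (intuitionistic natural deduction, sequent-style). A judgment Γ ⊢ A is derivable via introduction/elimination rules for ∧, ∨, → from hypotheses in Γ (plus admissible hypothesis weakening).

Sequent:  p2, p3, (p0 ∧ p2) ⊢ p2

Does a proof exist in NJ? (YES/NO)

Derivation trace:
[Wk] p2, p3, (p0 ∧ p2) ⊢ p2
  [Wk] p2, p3 ⊢ p2
    [Ax] p2 ⊢ p2

Result: YES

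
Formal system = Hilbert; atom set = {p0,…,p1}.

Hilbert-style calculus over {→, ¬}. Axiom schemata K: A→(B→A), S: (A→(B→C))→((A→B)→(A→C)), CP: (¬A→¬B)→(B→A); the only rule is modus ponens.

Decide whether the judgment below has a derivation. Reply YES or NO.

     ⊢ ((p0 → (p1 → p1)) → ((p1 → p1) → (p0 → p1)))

Search for a countermodel by truth-table:
  v=00: Γ:[] Δ:[((p0 → (p1 → p1)) → ((p1 → p1) → (p0 → p1)))=T] refutes=False
  v=01: Γ:[] Δ:[((p0 → (p1 → p1)) → ((p1 → p1) → (p0 → p1)))=T] refutes=False
  v=10: Γ:[] Δ:[((p0 → (p1 → p1)) → ((p1 → p1) → (p0 → p1)))=F] refutes=True  ← countermodel

Result: NO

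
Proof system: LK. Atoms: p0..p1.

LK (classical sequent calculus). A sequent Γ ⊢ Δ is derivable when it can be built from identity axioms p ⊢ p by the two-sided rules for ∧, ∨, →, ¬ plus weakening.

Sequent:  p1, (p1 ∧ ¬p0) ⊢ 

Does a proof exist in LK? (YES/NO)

Enumerate valuations to refute Γ ⊢ Δ:
  v=00: Γ:[p1=F, (p1 ∧ ¬p0)=F] Δ:[] refutes=False
  v=01: Γ:[p1=T, (p1 ∧ ¬p0)=T] Δ:[] refutes=True  ← countermodel

Result: NO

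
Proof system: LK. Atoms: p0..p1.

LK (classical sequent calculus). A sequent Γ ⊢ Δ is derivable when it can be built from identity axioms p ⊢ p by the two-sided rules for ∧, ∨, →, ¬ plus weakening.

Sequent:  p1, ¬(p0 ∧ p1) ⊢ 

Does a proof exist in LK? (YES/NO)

Enumerate valuations to refute Γ ⊢ Δ:
  v=00: Γ:[p1=F, ¬(p0 ∧ p1)=T] Δ:[] refutes=False
  v=01: Γ:[p1=T, ¬(p0 ∧ p1)=T] Δ:[] refutes=True  ← countermodel

Result: NO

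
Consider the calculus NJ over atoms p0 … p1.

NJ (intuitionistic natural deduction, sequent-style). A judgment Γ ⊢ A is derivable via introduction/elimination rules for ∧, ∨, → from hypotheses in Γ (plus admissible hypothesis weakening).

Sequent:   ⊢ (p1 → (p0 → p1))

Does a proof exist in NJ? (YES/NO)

Derivation (root first):
[→I]  ⊢ (p1 → (p0 → p1))
  [→I] p1 ⊢ (p0 → p1)
    [Wk] p1, p0 ⊢ p1
      [Ax] p1 ⊢ p1

Result: YES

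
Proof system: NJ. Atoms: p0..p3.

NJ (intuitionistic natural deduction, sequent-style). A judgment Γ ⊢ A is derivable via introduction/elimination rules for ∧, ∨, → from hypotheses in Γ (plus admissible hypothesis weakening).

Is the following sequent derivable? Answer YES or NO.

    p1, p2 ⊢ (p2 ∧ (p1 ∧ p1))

Proof tree:
[∧I] p1, p2 ⊢ (p2 ∧ (p1 ∧ p1))
  [Ax] p2 ⊢ p2
  [∧I] p1 ⊢ (p1 ∧ p1)
    [Ax] p1 ⊢ p1
    [Ax] p1 ⊢ p1

Result: YES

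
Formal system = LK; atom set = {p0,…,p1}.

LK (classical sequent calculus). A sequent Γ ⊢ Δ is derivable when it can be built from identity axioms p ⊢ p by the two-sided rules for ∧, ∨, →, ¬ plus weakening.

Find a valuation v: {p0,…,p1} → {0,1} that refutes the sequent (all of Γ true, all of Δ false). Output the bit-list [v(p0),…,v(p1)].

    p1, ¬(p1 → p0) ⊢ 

Enumerate valuations to refute Γ ⊢ Δ:
  v=00: Γ:[p1=F, ¬(p1 → p0)=F] Δ:[] refutes=False
  v=01: Γ:[p1=T, ¬(p1 → p0)=T] Δ:[] refutes=True  ← countermodel

Result: [0, 1]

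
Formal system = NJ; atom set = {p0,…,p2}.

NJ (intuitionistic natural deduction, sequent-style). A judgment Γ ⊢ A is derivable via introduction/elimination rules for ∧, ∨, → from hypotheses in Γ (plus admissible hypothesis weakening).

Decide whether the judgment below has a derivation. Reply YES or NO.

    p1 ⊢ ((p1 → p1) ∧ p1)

Derivation trace:
[∧I] p1 ⊢ ((p1 → p1) ∧ p1)
  [→I]  ⊢ (p1 → p1)
    [Ax] p1 ⊢ p1
  [Ax] p1 ⊢ p1

Result: YES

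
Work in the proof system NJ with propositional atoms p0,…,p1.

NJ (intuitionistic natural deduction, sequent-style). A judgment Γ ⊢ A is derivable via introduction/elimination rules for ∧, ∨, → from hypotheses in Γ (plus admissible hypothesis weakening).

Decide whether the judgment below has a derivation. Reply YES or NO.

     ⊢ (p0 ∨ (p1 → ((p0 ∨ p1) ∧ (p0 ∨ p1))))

Derivation (root first):
[∨I₂]  ⊢ (p0 ∨ (p1 → ((p0 ∨ p1) ∧ (p0 ∨ p1))))
  [→I]  ⊢ (p1 → ((p0 ∨ p1) ∧ (p0 ∨ p1)))
    [∧I] p1 ⊢ ((p0 ∨ p1) ∧ (p0 ∨ p1))
      [∨I₂] p1 ⊢ (p0 ∨ p1)
        [Ax] p1 ⊢ p1
      [∨I₂] p1 ⊢ (p0 ∨ p1)
        [Ax] p1 ⊢ p1

Result: YES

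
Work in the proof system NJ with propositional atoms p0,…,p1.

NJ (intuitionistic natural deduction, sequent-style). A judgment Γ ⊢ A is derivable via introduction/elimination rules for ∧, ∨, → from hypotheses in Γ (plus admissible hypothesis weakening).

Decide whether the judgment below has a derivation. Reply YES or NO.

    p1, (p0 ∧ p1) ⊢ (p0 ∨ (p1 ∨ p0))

Proof tree:
[Wk] p1, (p0 ∧ p1) ⊢ (p0 ∨ (p1 ∨ p0))
  [∨I₂] p1 ⊢ (p0 ∨ (p1 ∨ p0))
    [∨I₁] p1 ⊢ (p1 ∨ p0)
      [Ax] p1 ⊢ p1

Result: YES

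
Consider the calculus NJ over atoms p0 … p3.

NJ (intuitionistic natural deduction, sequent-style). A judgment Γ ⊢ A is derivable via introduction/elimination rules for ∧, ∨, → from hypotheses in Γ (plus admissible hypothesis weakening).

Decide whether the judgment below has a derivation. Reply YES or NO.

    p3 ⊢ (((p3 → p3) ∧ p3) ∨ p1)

Derivation trace:
[∨I₁] p3 ⊢ (((p3 → p3) ∧ p3) ∨ p1)
  [∧I] p3 ⊢ ((p3 → p3) ∧ p3)
    [→I]  ⊢ (p3 → p3)
      [Ax] p3 ⊢ p3
    [Ax] p3 ⊢ p3

Result: YES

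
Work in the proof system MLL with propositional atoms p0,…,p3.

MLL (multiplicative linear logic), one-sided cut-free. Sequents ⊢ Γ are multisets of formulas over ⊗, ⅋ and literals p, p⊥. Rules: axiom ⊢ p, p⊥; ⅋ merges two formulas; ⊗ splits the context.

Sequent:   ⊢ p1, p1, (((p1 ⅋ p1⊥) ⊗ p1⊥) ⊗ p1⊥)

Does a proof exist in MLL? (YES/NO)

Derivation trace:
[⊗]  ⊢ p1, p1, (((p1 ⅋ p1⊥) ⊗ p1⊥) ⊗ p1⊥)
  [⊗]  ⊢ p1, ((p1 ⅋ p1⊥) ⊗ p1⊥)
    [⅋]  ⊢ (p1 ⅋ p1⊥)
      [Ax]  ⊢ p1, p1⊥
    [Ax]  ⊢ p1, p1⊥
  [Ax]  ⊢ p1, p1⊥

Result: YES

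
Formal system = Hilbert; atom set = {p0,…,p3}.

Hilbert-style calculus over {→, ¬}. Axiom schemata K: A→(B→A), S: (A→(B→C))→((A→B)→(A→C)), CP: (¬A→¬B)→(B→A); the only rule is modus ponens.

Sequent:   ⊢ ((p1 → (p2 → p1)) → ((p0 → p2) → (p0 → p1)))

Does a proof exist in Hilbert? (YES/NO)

Enumerate valuations to refute Γ ⊢ Δ:
  v=0000: Γ:[] Δ:[((p1 → (p2 → p1)) → ((p0 → p2) → (p0 → p1)))=T] refutes=False
  v=0001: Γ:[] Δ:[((p1 → (p2 → p1)) → ((p0 → p2) → (p0 → p1)))=T] refutes=False
  v=0010: Γ:[] Δ:[((p1 → (p2 → p1)) → ((p0 → p2) → (p0 → p1)))=T] refutes=False
  v=0011: Γ:[] Δ:[((p1 → (p2 → p1)) → ((p0 → p2) → (p0 → p1)))=T] refutes=False
  v=0100: Γ:[] Δ:[((p1 → (p2 → p1)) → ((p0 → p2) → (p0 → p1)))=T] refutes=False
  v=0101: Γ:[] Δ:[((p1 → (p2 → p1)) → ((p0 → p2) → (p0 → p1)))=T] refutes=False
  v=0110: Γ:[] Δ:[((p1 → (p2 → p1)) → ((p0 → p2) → (p0 → p1)))=T] refutes=False
  v=0111: Γ:[] Δ:[((p1 → (p2 → p1)) → ((p0 → p2) → (p0 → p1)))=T] refutes=False
  v=1000: Γ:[] Δ:[((p1 → (p2 → p1)) → ((p0 → p2) → (p0 → p1)))=T] refutes=False
  v=1001: Γ:[] Δ:[((p1 → (p2 → p1)) → ((p0 → p2) → (p0 → p1)))=T] refutes=False
  v=1010: Γ:[] Δ:[((p1 → (p2 → p1)) → ((p0 → p2) → (p0 → p1)))=F] refutes=True  ← countermodel

Result: NO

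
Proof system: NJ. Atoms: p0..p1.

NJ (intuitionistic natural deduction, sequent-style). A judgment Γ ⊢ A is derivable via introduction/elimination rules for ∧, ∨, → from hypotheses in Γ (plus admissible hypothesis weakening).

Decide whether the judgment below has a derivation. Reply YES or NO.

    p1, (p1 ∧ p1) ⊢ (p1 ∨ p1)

Derivation (root first):
[∨I₁] p1, (p1 ∧ p1) ⊢ (p1 ∨ p1)
  [Wk] p1, (p1 ∧ p1) ⊢ p1
    [Ax] p1 ⊢ p1

Result: YES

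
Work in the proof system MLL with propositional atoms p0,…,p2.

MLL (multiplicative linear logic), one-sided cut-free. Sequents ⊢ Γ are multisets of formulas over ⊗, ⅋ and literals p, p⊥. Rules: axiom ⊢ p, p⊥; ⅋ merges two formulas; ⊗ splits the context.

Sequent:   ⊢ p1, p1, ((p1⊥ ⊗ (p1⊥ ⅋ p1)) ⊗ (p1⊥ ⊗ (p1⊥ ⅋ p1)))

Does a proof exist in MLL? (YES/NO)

Derivation (root first):
[⊗]  ⊢ p1, p1, ((p1⊥ ⊗ (p1⊥ ⅋ p1)) ⊗ (p1⊥ ⊗ (p1⊥ ⅋ p1)))
  [⊗]  ⊢ p1, (p1⊥ ⊗ (p1⊥ ⅋ p1))
    [Ax]  ⊢ p1, p1⊥
    [⅋]  ⊢ (p1⊥ ⅋ p1)
      [Ax]  ⊢ p1, p1⊥
  [⊗]  ⊢ p1, (p1⊥ ⊗ (p1⊥ ⅋ p1))
    [Ax]  ⊢ p1, p1⊥
    [⅋]  ⊢ (p1⊥ ⅋ p1)
      [Ax]  ⊢ p1, p1⊥

Result: YES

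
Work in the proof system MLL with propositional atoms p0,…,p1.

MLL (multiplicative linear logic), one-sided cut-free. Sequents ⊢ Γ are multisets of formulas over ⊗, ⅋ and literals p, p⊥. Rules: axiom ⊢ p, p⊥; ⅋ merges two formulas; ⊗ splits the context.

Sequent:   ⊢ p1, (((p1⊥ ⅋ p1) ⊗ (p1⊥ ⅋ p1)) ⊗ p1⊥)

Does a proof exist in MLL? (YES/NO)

Proof tree:
[⊗]  ⊢ p1, (((p1⊥ ⅋ p1) ⊗ (p1⊥ ⅋ p1)) ⊗ p1⊥)
  [⊗]  ⊢ ((p1⊥ ⅋ p1) ⊗ (p1⊥ ⅋ p1))
    [⅋]  ⊢ (p1⊥ ⅋ p1)
      [Ax]  ⊢ p1, p1⊥
    [⅋]  ⊢ (p1⊥ ⅋ p1)
      [Ax]  ⊢ p1, p1⊥
  [Ax]  ⊢ p1, p1⊥

Result: YES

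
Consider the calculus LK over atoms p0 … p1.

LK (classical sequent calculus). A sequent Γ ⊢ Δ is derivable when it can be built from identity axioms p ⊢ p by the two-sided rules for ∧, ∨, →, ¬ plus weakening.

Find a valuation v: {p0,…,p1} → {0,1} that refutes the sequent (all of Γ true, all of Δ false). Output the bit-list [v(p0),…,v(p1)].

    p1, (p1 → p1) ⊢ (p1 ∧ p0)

Truth-table refutation:
  v=00: Γ:[p1=F, (p1 → p1)=T] Δ:[(p1 ∧ p0)=F] refutes=False
  v=01: Γ:[p1=T, (p1 → p1)=T] Δ:[(p1 ∧ p0)=F] refutes=True  ← countermodel

Result: [0, 1]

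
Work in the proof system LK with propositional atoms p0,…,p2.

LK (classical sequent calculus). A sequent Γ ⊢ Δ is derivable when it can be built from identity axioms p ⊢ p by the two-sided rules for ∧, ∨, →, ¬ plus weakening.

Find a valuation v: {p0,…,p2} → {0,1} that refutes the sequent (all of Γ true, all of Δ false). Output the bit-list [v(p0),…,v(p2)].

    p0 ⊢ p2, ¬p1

Enumerate valuations to refute Γ ⊢ Δ:
  v=000: Γ:[p0=F] Δ:[p2=F, ¬p1=T] refutes=False
  v=001: Γ:[p0=F] Δ:[p2=T, ¬p1=T] refutes=False
  v=010: Γ:[p0=F] Δ:[p2=F, ¬p1=F] refutes=False
  v=011: Γ:[p0=F] Δ:[p2=T, ¬p1=F] refutes=False
  v=100: Γ:[p0=T] Δ:[p2=F, ¬p1=T] refutes=False
  v=101: Γ:[p0=T] Δ:[p2=T, ¬p1=T] refutes=False
  v=110: Γ:[p0=T] Δ:[p2=F, ¬p1=F] refutes=True  ← countermodel

Result: [1, 1, 0]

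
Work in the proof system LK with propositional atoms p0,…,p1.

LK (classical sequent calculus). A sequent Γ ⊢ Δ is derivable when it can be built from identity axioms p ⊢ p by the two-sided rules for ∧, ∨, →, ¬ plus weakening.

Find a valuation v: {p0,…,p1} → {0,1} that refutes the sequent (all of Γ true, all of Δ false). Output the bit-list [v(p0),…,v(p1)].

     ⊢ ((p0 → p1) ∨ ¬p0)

Enumerate valuations to refute Γ ⊢ Δ:
  v=00: Γ:[] Δ:[((p0 → p1) ∨ ¬p0)=T] refutes=False
  v=01: Γ:[] Δ:[((p0 → p1) ∨ ¬p0)=T] refutes=False
  v=10: Γ:[] Δ:[((p0 → p1) ∨ ¬p0)=F] refutes=True  ← countermodel

Result: [1, 0]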